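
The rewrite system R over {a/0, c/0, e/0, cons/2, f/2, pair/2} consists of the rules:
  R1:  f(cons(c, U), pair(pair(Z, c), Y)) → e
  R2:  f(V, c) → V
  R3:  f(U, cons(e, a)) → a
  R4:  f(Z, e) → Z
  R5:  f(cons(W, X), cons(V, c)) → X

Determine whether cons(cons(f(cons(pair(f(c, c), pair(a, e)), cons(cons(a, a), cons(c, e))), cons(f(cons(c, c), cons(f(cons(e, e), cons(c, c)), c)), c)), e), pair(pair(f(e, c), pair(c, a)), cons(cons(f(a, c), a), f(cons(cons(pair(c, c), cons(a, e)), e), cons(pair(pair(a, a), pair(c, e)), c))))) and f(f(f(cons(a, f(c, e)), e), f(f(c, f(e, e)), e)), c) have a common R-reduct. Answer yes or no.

Reduce t₁ = cons(cons(f(cons(pair(f(c, c), pair(a, e)), cons(cons(a, a), cons(c, e))), cons(f(cons(c, c), cons(f(cons(e, e), cons(c, c)), c)), c)), e), pair(pair(f(e, c), pair(c, a)), cons(cons(f(a, c), a), f(cons(cons(pair(c, c), cons(a, e)), e), cons(pair(pair(a, a), pair(c, e)), c))))):
1. cons(cons(f(cons(pair(f(c, c), pair(a, e)), cons(cons(a, a), cons(c, e))), cons(f(cons(c, c), cons(f(cons(e, e), cons(c, c)), c)), c)), e), pair(pair(f(e, c), pair(c, a)), cons(cons(f(a, c), a), f(cons(cons(pair(c, c), cons(a, e)), e), cons(pair(pair(a, a), pair(c, e)), c)))))  →  cons(cons(cons(cons(a, a), cons(c, e)), e), pair(pair(f(e, c), pair(c, a)), cons(cons(f(a, c), a), f(cons(cons(pair(c, c), cons(a, e)), e), cons(pair(pair(a, a), pair(c, e)), c)))))   [R5 at 1.1]
2. cons(cons(cons(cons(a, a), cons(c, e)), e), pair(pair(f(e, c), pair(c, a)), cons(cons(f(a, c), a), f(cons(cons(pair(c, c), cons(a, e)), e), cons(pair(pair(a, a), pair(c, e)), c)))))  →  cons(cons(cons(cons(a, a), cons(c, e)), e), pair(pair(e, pair(c, a)), cons(cons(f(a, c), a), f(cons(cons(pair(c, c), cons(a, e)), e), cons(pair(pair(a, a), pair(c, e)), c)))))   [R2 at 2.1.1]
3. cons(cons(cons(cons(a, a), cons(c, e)), e), pair(pair(e, pair(c, a)), cons(cons(f(a, c), a), f(cons(cons(pair(c, c), cons(a, e)), e), cons(pair(pair(a, a), pair(c, e)), c)))))  →  cons(cons(cons(cons(a, a), cons(c, e)), e), pair(pair(e, pair(c, a)), cons(cons(a, a), f(cons(cons(pair(c, c), cons(a, e)), e), cons(pair(pair(a, a), pair(c, e)), c)))))   [R2 at 2.2.1.1]
4. cons(cons(cons(cons(a, a), cons(c, e)), e), pair(pair(e, pair(c, a)), cons(cons(a, a), f(cons(cons(pair(c, c), cons(a, e)), e), cons(pair(pair(a, a), pair(c, e)), c)))))  →  cons(cons(cons(cons(a, a), cons(c, e)), e), pair(pair(e, pair(c, a)), cons(cons(a, a), e)))   [R5 at 2.2.2]

Reduce t₂ = f(f(f(cons(a, f(c, e)), e), f(f(c, f(e, e)), e)), c):
1. f(f(f(cons(a, f(c, e)), e), f(f(c, f(e, e)), e)), c)  →  f(f(cons(a, f(c, e)), e), f(f(c, f(e, e)), e))   [R2 at ε]
2. f(f(cons(a, f(c, e)), e), f(f(c, f(e, e)), e))  →  f(cons(a, f(c, e)), f(f(c, f(e, e)), e))   [R4 at 1]
3. f(cons(a, f(c, e)), f(f(c, f(e, e)), e))  →  f(cons(a, c), f(f(c, f(e, e)), e))   [R4 at 1.2]
4. f(cons(a, c), f(f(c, f(e, e)), e))  →  f(cons(a, c), f(c, f(e, e)))   [R4 at 2]
5. f(cons(a, c), f(c, f(e, e)))  →  f(cons(a, c), f(c, e))   [R4 at 2.2]
6. f(cons(a, c), f(c, e))  →  f(cons(a, c), c)   [R4 at 2]
7. f(cons(a, c), c)  →  cons(a, c)   [R2 at ε]

no — NF(t₁) = cons(cons(cons(cons(a, a), cons(c, e)), e), pair(pair(e, pair(c, a)), cons(cons(a, a), e))), NF(t₂) = cons(a, c)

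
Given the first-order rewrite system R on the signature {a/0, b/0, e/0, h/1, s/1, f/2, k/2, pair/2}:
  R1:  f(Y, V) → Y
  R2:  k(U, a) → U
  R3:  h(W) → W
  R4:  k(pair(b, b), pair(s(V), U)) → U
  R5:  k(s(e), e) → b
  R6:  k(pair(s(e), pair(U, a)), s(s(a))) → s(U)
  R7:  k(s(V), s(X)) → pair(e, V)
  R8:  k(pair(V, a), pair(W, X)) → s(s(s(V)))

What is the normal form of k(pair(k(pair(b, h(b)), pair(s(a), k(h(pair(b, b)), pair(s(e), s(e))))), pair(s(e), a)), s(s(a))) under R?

1. k(pair(k(pair(b, h(b)), pair(s(a), k(h(pair(b, b)), pair(s(e), s(e))))), pair(s(e), a)), s(s(a)))  →  k(pair(k(pair(b, b), pair(s(a), k(h(pair(b, b)), pair(s(e), s(e))))), pair(s(e), a)), s(s(a)))   [R3 at 1.1.1.2]
2. k(pair(k(pair(b, b), pair(s(a), k(h(pair(b, b)), pair(s(e), s(e))))), pair(s(e), a)), s(s(a)))  →  k(pair(k(h(pair(b, b)), pair(s(e), s(e))), pair(s(e), a)), s(s(a)))   [R4 at 1.1]
3. k(pair(k(h(pair(b, b)), pair(s(e), s(e))), pair(s(e), a)), s(s(a)))  →  k(pair(k(pair(b, b), pair(s(e), s(e))), pair(s(e), a)), s(s(a)))   [R3 at 1.1.1]
4. k(pair(k(pair(b, b), pair(s(e), s(e))), pair(s(e), a)), s(s(a)))  →  k(pair(s(e), pair(s(e), a)), s(s(a)))   [R4 at 1.1]
5. k(pair(s(e), pair(s(e), a)), s(s(a)))  →  s(s(e))   [R6 at ε]

s(s(e))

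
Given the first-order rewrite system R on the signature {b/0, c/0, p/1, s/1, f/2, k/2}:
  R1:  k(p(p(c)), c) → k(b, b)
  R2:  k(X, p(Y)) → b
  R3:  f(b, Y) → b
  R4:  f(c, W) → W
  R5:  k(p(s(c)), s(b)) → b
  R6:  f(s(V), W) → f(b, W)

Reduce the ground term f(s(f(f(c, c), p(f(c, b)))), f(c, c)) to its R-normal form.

b

1. f(s(f(f(c, c), p(f(c, b)))), f(c, c))  →  f(b, f(c, c))   [R6 at ε]
2. f(b, f(c, c))  →  b   [R3 at ε]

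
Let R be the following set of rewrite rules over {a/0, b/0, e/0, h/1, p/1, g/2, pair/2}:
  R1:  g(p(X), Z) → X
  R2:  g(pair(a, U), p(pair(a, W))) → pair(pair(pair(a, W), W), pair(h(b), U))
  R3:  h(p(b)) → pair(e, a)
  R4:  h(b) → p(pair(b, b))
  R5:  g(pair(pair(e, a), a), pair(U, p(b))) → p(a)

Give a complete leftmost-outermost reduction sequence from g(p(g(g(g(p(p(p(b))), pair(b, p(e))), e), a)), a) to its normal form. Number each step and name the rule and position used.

1. g(p(g(g(g(p(p(p(b))), pair(b, p(e))), e), a)), a)  →  g(g(g(p(p(p(b))), pair(b, p(e))), e), a)   [R1 at ε]
2. g(g(g(p(p(p(b))), pair(b, p(e))), e), a)  →  g(g(p(p(b)), e), a)   [R1 at 1.1]
3. g(g(p(p(b)), e), a)  →  g(p(b), a)   [R1 at 1]
4. g(p(b), a)  →  b   [R1 at ε]

b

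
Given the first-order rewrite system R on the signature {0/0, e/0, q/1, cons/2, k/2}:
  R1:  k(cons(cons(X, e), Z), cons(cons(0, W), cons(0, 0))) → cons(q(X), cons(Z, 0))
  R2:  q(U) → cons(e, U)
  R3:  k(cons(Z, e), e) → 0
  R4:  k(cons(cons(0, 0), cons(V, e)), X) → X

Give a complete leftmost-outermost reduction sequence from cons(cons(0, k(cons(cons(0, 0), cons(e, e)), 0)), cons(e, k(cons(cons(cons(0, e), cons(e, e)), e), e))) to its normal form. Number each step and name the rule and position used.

1. cons(cons(0, k(cons(cons(0, 0), cons(e, e)), 0)), cons(e, k(cons(cons(cons(0, e), cons(e, e)), e), e)))  →  cons(cons(0, 0), cons(e, k(cons(cons(cons(0, e), cons(e, e)), e), e)))   [R4 at 1.2]
2. cons(cons(0, 0), cons(e, k(cons(cons(cons(0, e), cons(e, e)), e), e)))  →  cons(cons(0, 0), cons(e, 0))   [R3 at 2.2]

cons(cons(0, 0), cons(e, 0))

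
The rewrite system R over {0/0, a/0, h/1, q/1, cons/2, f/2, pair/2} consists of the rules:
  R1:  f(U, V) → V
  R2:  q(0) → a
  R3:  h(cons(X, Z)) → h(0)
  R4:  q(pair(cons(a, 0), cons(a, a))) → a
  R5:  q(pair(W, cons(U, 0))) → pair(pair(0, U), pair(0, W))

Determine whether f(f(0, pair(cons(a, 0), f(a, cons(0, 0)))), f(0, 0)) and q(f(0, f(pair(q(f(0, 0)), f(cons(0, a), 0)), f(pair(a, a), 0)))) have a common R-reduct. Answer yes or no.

Reduce t₁ = f(f(0, pair(cons(a, 0), f(a, cons(0, 0)))), f(0, 0)):
1. f(f(0, pair(cons(a, 0), f(a, cons(0, 0)))), f(0, 0))  →  f(0, 0)   [R1 at ε]
2. f(0, 0)  →  0   [R1 at ε]

Reduce t₂ = q(f(0, f(pair(q(f(0, 0)), f(cons(0, a), 0)), f(pair(a, a), 0)))):
1. q(f(0, f(pair(q(f(0, 0)), f(cons(0, a), 0)), f(pair(a, a), 0))))  →  q(f(pair(q(f(0, 0)), f(cons(0, a), 0)), f(pair(a, a), 0)))   [R1 at 1]
2. q(f(pair(q(f(0, 0)), f(cons(0, a), 0)), f(pair(a, a), 0)))  →  q(f(pair(a, a), 0))   [R1 at 1]
3. q(f(pair(a, a), 0))  →  q(0)   [R1 at 1]
4. q(0)  →  a   [R2 at ε]

no — NF(t₁) = 0, NF(t₂) = a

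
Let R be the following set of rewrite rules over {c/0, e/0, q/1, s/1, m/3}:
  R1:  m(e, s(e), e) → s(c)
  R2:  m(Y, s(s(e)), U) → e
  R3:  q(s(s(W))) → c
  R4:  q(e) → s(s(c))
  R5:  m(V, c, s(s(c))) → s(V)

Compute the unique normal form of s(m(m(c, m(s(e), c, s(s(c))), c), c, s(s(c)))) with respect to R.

s(s(e))

1. s(m(m(c, m(s(e), c, s(s(c))), c), c, s(s(c))))  →  s(s(m(c, m(s(e), c, s(s(c))), c)))   [R5 at 1]
2. s(s(m(c, m(s(e), c, s(s(c))), c)))  →  s(s(m(c, s(s(e)), c)))   [R5 at 1.1.2]
3. s(s(m(c, s(s(e)), c)))  →  s(s(e))   [R2 at 1.1]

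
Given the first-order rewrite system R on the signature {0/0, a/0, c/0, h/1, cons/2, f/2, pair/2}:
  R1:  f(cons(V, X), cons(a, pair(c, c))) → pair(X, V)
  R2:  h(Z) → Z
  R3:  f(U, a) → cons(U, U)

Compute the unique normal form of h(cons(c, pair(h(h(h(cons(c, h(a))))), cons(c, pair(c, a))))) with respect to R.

cons(c, pair(cons(c, a), cons(c, pair(c, a))))

1. h(cons(c, pair(h(h(h(cons(c, h(a))))), cons(c, pair(c, a)))))  →  cons(c, pair(h(h(h(cons(c, h(a))))), cons(c, pair(c, a))))   [R2 at ε]
2. cons(c, pair(h(h(h(cons(c, h(a))))), cons(c, pair(c, a))))  →  cons(c, pair(h(h(cons(c, h(a)))), cons(c, pair(c, a))))   [R2 at 2.1]
3. cons(c, pair(h(h(cons(c, h(a)))), cons(c, pair(c, a))))  →  cons(c, pair(h(cons(c, h(a))), cons(c, pair(c, a))))   [R2 at 2.1]
4. cons(c, pair(h(cons(c, h(a))), cons(c, pair(c, a))))  →  cons(c, pair(cons(c, h(a)), cons(c, pair(c, a))))   [R2 at 2.1]
5. cons(c, pair(cons(c, h(a)), cons(c, pair(c, a))))  →  cons(c, pair(cons(c, a), cons(c, pair(c, a))))   [R2 at 2.1.2]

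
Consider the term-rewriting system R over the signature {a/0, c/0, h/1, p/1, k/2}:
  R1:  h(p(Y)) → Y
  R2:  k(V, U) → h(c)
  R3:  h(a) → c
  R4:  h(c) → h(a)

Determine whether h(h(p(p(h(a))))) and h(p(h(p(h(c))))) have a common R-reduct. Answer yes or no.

yes — NF(t₁) = c, NF(t₂) = c

Reduce t₁ = h(h(p(p(h(a))))):
1. h(h(p(p(h(a)))))  →  h(p(h(a)))   [R1 at 1]
2. h(p(h(a)))  →  h(a)   [R1 at ε]
3. h(a)  →  c   [R3 at ε]

Reduce t₂ = h(p(h(p(h(c))))):
1. h(p(h(p(h(c)))))  →  h(p(h(c)))   [R1 at ε]
2. h(p(h(c)))  →  h(c)   [R1 at ε]
3. h(c)  →  h(a)   [R4 at ε]
4. h(a)  →  c   [R3 at ε]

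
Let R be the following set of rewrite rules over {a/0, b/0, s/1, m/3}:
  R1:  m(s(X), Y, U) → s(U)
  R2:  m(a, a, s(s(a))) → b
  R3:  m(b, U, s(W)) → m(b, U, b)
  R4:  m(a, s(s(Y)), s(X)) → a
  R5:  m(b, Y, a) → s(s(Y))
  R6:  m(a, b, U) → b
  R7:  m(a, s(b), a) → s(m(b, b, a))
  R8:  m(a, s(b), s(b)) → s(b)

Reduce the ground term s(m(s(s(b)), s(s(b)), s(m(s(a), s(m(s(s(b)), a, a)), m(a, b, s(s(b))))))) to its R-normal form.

s(s(s(s(b))))

1. s(m(s(s(b)), s(s(b)), s(m(s(a), s(m(s(s(b)), a, a)), m(a, b, s(s(b)))))))  →  s(s(s(m(s(a), s(m(s(s(b)), a, a)), m(a, b, s(s(b)))))))   [R1 at 1]
2. s(s(s(m(s(a), s(m(s(s(b)), a, a)), m(a, b, s(s(b)))))))  →  s(s(s(s(m(a, b, s(s(b)))))))   [R1 at 1.1.1]
3. s(s(s(s(m(a, b, s(s(b)))))))  →  s(s(s(s(b))))   [R6 at 1.1.1.1]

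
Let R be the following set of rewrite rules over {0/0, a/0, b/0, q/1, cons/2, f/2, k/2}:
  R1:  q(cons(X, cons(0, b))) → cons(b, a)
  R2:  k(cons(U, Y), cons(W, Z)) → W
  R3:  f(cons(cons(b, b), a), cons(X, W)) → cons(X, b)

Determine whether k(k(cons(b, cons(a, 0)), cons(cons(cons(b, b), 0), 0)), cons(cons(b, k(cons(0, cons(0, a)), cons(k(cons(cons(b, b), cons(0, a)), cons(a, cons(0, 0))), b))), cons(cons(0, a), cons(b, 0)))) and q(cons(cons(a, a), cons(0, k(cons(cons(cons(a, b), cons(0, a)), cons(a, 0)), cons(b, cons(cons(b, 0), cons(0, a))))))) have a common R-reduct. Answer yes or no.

yes — NF(t₁) = cons(b, a), NF(t₂) = cons(b, a)

Reduce t₁ = k(k(cons(b, cons(a, 0)), cons(cons(cons(b, b), 0), 0)), cons(cons(b, k(cons(0, cons(0, a)), cons(k(cons(cons(b, b), cons(0, a)), cons(a, cons(0, 0))), b))), cons(cons(0, a), cons(b, 0)))):
1. k(k(cons(b, cons(a, 0)), cons(cons(cons(b, b), 0), 0)), cons(cons(b, k(cons(0, cons(0, a)), cons(k(cons(cons(b, b), cons(0, a)), cons(a, cons(0, 0))), b))), cons(cons(0, a), cons(b, 0))))  →  k(cons(cons(b, b), 0), cons(cons(b, k(cons(0, cons(0, a)), cons(k(cons(cons(b, b), cons(0, a)), cons(a, cons(0, 0))), b))), cons(cons(0, a), cons(b, 0))))   [R2 at 1]
2. k(cons(cons(b, b), 0), cons(cons(b, k(cons(0, cons(0, a)), cons(k(cons(cons(b, b), cons(0, a)), cons(a, cons(0, 0))), b))), cons(cons(0, a), cons(b, 0))))  →  cons(b, k(cons(0, cons(0, a)), cons(k(cons(cons(b, b), cons(0, a)), cons(a, cons(0, 0))), b)))   [R2 at ε]
3. cons(b, k(cons(0, cons(0, a)), cons(k(cons(cons(b, b), cons(0, a)), cons(a, cons(0, 0))), b)))  →  cons(b, k(cons(cons(b, b), cons(0, a)), cons(a, cons(0, 0))))   [R2 at 2]
4. cons(b, k(cons(cons(b, b), cons(0, a)), cons(a, cons(0, 0))))  →  cons(b, a)   [R2 at 2]

Reduce t₂ = q(cons(cons(a, a), cons(0, k(cons(cons(cons(a, b), cons(0, a)), cons(a, 0)), cons(b, cons(cons(b, 0), cons(0, a))))))):
1. q(cons(cons(a, a), cons(0, k(cons(cons(cons(a, b), cons(0, a)), cons(a, 0)), cons(b, cons(cons(b, 0), cons(0, a)))))))  →  q(cons(cons(a, a), cons(0, b)))   [R2 at 1.2.2]
2. q(cons(cons(a, a), cons(0, b)))  →  cons(b, a)   [R1 at ε]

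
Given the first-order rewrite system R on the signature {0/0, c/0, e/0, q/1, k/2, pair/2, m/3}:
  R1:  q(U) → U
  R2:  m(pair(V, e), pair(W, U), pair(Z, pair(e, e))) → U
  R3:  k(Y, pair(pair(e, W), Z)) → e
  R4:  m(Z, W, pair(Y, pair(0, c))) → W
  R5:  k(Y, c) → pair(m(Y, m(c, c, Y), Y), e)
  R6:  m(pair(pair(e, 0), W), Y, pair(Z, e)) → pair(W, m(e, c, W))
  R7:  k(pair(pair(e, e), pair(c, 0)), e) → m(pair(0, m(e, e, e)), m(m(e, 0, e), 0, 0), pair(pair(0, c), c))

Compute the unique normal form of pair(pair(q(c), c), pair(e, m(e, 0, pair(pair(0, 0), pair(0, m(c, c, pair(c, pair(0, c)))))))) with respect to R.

pair(pair(c, c), pair(e, 0))

1. pair(pair(q(c), c), pair(e, m(e, 0, pair(pair(0, 0), pair(0, m(c, c, pair(c, pair(0, c))))))))  →  pair(pair(c, c), pair(e, m(e, 0, pair(pair(0, 0), pair(0, m(c, c, pair(c, pair(0, c))))))))   [R1 at 1.1]
2. pair(pair(c, c), pair(e, m(e, 0, pair(pair(0, 0), pair(0, m(c, c, pair(c, pair(0, c))))))))  →  pair(pair(c, c), pair(e, m(e, 0, pair(pair(0, 0), pair(0, c)))))   [R4 at 2.2.3.2.2]
3. pair(pair(c, c), pair(e, m(e, 0, pair(pair(0, 0), pair(0, c)))))  →  pair(pair(c, c), pair(e, 0))   [R4 at 2.2]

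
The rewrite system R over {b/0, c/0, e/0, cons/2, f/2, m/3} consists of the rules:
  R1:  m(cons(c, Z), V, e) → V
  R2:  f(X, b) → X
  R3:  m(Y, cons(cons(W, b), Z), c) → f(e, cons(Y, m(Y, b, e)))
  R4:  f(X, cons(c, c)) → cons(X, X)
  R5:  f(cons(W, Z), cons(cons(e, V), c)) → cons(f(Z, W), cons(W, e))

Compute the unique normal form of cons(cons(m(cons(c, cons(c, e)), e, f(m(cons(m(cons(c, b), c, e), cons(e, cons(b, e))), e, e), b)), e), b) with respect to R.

1. cons(cons(m(cons(c, cons(c, e)), e, f(m(cons(m(cons(c, b), c, e), cons(e, cons(b, e))), e, e), b)), e), b)  →  cons(cons(m(cons(c, cons(c, e)), e, m(cons(m(cons(c, b), c, e), cons(e, cons(b, e))), e, e)), e), b)   [R2 at 1.1.3]
2. cons(cons(m(cons(c, cons(c, e)), e, m(cons(m(cons(c, b), c, e), cons(e, cons(b, e))), e, e)), e), b)  →  cons(cons(m(cons(c, cons(c, e)), e, m(cons(c, cons(e, cons(b, e))), e, e)), e), b)   [R1 at 1.1.3.1.1]
3. cons(cons(m(cons(c, cons(c, e)), e, m(cons(c, cons(e, cons(b, e))), e, e)), e), b)  →  cons(cons(m(cons(c, cons(c, e)), e, e), e), b)   [R1 at 1.1.3]
4. cons(cons(m(cons(c, cons(c, e)), e, e), e), b)  →  cons(cons(e, e), b)   [R1 at 1.1]

cons(cons(e, e), b)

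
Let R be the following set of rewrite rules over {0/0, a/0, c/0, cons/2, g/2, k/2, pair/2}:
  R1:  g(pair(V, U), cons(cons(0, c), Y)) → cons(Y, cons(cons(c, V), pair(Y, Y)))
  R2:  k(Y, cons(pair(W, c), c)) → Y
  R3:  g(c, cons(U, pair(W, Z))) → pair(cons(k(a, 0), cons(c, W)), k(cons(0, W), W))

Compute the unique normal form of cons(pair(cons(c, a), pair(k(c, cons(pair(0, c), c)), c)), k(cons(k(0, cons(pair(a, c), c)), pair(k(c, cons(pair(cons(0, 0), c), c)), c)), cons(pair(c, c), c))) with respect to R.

cons(pair(cons(c, a), pair(c, c)), cons(0, pair(c, c)))

1. cons(pair(cons(c, a), pair(k(c, cons(pair(0, c), c)), c)), k(cons(k(0, cons(pair(a, c), c)), pair(k(c, cons(pair(cons(0, 0), c), c)), c)), cons(pair(c, c), c)))  →  cons(pair(cons(c, a), pair(c, c)), k(cons(k(0, cons(pair(a, c), c)), pair(k(c, cons(pair(cons(0, 0), c), c)), c)), cons(pair(c, c), c)))   [R2 at 1.2.1]
2. cons(pair(cons(c, a), pair(c, c)), k(cons(k(0, cons(pair(a, c), c)), pair(k(c, cons(pair(cons(0, 0), c), c)), c)), cons(pair(c, c), c)))  →  cons(pair(cons(c, a), pair(c, c)), cons(k(0, cons(pair(a, c), c)), pair(k(c, cons(pair(cons(0, 0), c), c)), c)))   [R2 at 2]
3. cons(pair(cons(c, a), pair(c, c)), cons(k(0, cons(pair(a, c), c)), pair(k(c, cons(pair(cons(0, 0), c), c)), c)))  →  cons(pair(cons(c, a), pair(c, c)), cons(0, pair(k(c, cons(pair(cons(0, 0), c), c)), c)))   [R2 at 2.1]
4. cons(pair(cons(c, a), pair(c, c)), cons(0, pair(k(c, cons(pair(cons(0, 0), c), c)), c)))  →  cons(pair(cons(c, a), pair(c, c)), cons(0, pair(c, c)))   [R2 at 2.2.1]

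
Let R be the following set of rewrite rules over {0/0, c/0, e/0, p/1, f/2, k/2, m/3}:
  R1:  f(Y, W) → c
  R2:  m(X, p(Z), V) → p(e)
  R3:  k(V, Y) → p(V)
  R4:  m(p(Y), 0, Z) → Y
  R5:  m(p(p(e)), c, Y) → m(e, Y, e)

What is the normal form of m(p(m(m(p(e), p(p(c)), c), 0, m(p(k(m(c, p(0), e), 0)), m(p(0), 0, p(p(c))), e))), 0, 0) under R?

e

1. m(p(m(m(p(e), p(p(c)), c), 0, m(p(k(m(c, p(0), e), 0)), m(p(0), 0, p(p(c))), e))), 0, 0)  →  m(m(p(e), p(p(c)), c), 0, m(p(k(m(c, p(0), e), 0)), m(p(0), 0, p(p(c))), e))   [R4 at ε]
2. m(m(p(e), p(p(c)), c), 0, m(p(k(m(c, p(0), e), 0)), m(p(0), 0, p(p(c))), e))  →  m(p(e), 0, m(p(k(m(c, p(0), e), 0)), m(p(0), 0, p(p(c))), e))   [R2 at 1]
3. m(p(e), 0, m(p(k(m(c, p(0), e), 0)), m(p(0), 0, p(p(c))), e))  →  e   [R4 at ε]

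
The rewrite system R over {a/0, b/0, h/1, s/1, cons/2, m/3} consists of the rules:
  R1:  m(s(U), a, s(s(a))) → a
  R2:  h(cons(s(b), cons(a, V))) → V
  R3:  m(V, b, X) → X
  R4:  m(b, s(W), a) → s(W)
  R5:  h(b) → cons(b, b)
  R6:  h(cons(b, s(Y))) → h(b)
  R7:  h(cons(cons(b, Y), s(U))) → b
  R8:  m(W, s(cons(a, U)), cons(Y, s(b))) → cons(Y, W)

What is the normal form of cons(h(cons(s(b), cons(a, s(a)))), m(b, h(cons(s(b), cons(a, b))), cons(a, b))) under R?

1. cons(h(cons(s(b), cons(a, s(a)))), m(b, h(cons(s(b), cons(a, b))), cons(a, b)))  →  cons(s(a), m(b, h(cons(s(b), cons(a, b))), cons(a, b)))   [R2 at 1]
2. cons(s(a), m(b, h(cons(s(b), cons(a, b))), cons(a, b)))  →  cons(s(a), m(b, b, cons(a, b)))   [R2 at 2.2]
3. cons(s(a), m(b, b, cons(a, b)))  →  cons(s(a), cons(a, b))   [R3 at 2]

cons(s(a), cons(a, b))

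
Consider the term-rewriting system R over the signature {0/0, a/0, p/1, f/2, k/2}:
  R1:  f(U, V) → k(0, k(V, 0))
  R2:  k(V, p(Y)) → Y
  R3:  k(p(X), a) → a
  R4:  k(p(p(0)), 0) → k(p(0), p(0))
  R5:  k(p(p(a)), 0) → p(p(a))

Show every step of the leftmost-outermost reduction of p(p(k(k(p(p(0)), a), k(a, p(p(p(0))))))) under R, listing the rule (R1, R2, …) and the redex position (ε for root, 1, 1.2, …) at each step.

1. p(p(k(k(p(p(0)), a), k(a, p(p(p(0)))))))  →  p(p(k(a, k(a, p(p(p(0)))))))   [R3 at 1.1.1]
2. p(p(k(a, k(a, p(p(p(0)))))))  →  p(p(k(a, p(p(0)))))   [R2 at 1.1.2]
3. p(p(k(a, p(p(0)))))  →  p(p(p(0)))   [R2 at 1.1]

p(p(p(0)))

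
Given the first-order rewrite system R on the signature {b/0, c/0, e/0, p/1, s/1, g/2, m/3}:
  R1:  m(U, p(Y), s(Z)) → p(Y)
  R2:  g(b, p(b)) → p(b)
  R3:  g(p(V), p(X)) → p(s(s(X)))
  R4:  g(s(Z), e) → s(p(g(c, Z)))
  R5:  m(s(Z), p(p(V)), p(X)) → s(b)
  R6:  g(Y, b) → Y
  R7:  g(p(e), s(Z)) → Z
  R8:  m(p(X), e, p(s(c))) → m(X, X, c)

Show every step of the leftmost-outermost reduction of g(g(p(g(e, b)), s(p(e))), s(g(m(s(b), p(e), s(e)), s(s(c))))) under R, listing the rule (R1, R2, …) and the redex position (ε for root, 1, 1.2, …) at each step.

1. g(g(p(g(e, b)), s(p(e))), s(g(m(s(b), p(e), s(e)), s(s(c)))))  →  g(g(p(e), s(p(e))), s(g(m(s(b), p(e), s(e)), s(s(c)))))   [R6 at 1.1.1]
2. g(g(p(e), s(p(e))), s(g(m(s(b), p(e), s(e)), s(s(c)))))  →  g(p(e), s(g(m(s(b), p(e), s(e)), s(s(c)))))   [R7 at 1]
3. g(p(e), s(g(m(s(b), p(e), s(e)), s(s(c)))))  →  g(m(s(b), p(e), s(e)), s(s(c)))   [R7 at ε]
4. g(m(s(b), p(e), s(e)), s(s(c)))  →  g(p(e), s(s(c)))   [R1 at 1]
5. g(p(e), s(s(c)))  →  s(c)   [R7 at ε]

s(c)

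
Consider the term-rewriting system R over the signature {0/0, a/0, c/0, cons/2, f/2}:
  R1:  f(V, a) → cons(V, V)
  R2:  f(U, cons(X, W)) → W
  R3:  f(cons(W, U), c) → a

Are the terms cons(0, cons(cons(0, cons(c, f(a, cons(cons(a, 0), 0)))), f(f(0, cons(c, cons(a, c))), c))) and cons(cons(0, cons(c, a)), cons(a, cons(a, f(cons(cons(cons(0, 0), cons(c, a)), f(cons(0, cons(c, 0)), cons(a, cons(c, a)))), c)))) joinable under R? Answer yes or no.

no — NF(t₁) = cons(0, cons(cons(0, cons(c, 0)), a)), NF(t₂) = cons(cons(0, cons(c, a)), cons(a, cons(a, a)))

Reduce t₁ = cons(0, cons(cons(0, cons(c, f(a, cons(cons(a, 0), 0)))), f(f(0, cons(c, cons(a, c))), c))):
1. cons(0, cons(cons(0, cons(c, f(a, cons(cons(a, 0), 0)))), f(f(0, cons(c, cons(a, c))), c)))  →  cons(0, cons(cons(0, cons(c, 0)), f(f(0, cons(c, cons(a, c))), c)))   [R2 at 2.1.2.2]
2. cons(0, cons(cons(0, cons(c, 0)), f(f(0, cons(c, cons(a, c))), c)))  →  cons(0, cons(cons(0, cons(c, 0)), f(cons(a, c), c)))   [R2 at 2.2.1]
3. cons(0, cons(cons(0, cons(c, 0)), f(cons(a, c), c)))  →  cons(0, cons(cons(0, cons(c, 0)), a))   [R3 at 2.2]

Reduce t₂ = cons(cons(0, cons(c, a)), cons(a, cons(a, f(cons(cons(cons(0, 0), cons(c, a)), f(cons(0, cons(c, 0)), cons(a, cons(c, a)))), c)))):
1. cons(cons(0, cons(c, a)), cons(a, cons(a, f(cons(cons(cons(0, 0), cons(c, a)), f(cons(0, cons(c, 0)), cons(a, cons(c, a)))), c))))  →  cons(cons(0, cons(c, a)), cons(a, cons(a, a)))   [R3 at 2.2.2]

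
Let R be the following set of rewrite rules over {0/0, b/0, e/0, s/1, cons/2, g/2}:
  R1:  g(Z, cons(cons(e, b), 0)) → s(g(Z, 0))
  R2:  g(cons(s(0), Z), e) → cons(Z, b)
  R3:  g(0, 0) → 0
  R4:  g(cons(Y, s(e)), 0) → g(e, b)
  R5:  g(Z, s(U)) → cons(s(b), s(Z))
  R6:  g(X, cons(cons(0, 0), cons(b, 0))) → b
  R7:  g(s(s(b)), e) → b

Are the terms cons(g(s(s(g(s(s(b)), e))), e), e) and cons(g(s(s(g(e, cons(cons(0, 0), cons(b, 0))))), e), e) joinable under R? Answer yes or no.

yes — NF(t₁) = cons(b, e), NF(t₂) = cons(b, e)

Reduce t₁ = cons(g(s(s(g(s(s(b)), e))), e), e):
1. cons(g(s(s(g(s(s(b)), e))), e), e)  →  cons(g(s(s(b)), e), e)   [R7 at 1.1.1.1]
2. cons(g(s(s(b)), e), e)  →  cons(b, e)   [R7 at 1]

Reduce t₂ = cons(g(s(s(g(e, cons(cons(0, 0), cons(b, 0))))), e), e):
1. cons(g(s(s(g(e, cons(cons(0, 0), cons(b, 0))))), e), e)  →  cons(g(s(s(b)), e), e)   [R6 at 1.1.1.1]
2. cons(g(s(s(b)), e), e)  →  cons(b, e)   [R7 at 1]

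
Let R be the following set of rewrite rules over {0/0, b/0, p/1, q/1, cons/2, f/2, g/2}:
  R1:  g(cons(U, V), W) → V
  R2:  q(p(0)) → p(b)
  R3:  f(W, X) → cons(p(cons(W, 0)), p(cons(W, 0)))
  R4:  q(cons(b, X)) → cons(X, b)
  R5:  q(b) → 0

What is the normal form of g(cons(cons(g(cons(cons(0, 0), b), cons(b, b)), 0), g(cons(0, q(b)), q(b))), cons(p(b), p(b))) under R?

0

1. g(cons(cons(g(cons(cons(0, 0), b), cons(b, b)), 0), g(cons(0, q(b)), q(b))), cons(p(b), p(b)))  →  g(cons(0, q(b)), q(b))   [R1 at ε]
2. g(cons(0, q(b)), q(b))  →  q(b)   [R1 at ε]
3. q(b)  →  0   [R5 at ε]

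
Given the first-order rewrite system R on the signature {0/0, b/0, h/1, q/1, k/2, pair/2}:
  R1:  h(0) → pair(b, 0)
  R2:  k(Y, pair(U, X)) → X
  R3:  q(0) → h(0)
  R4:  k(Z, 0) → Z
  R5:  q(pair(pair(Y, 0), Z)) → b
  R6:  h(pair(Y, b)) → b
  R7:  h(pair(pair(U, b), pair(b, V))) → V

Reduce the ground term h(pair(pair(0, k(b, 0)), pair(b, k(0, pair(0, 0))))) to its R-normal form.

0

1. h(pair(pair(0, k(b, 0)), pair(b, k(0, pair(0, 0)))))  →  h(pair(pair(0, b), pair(b, k(0, pair(0, 0)))))   [R4 at 1.1.2]
2. h(pair(pair(0, b), pair(b, k(0, pair(0, 0)))))  →  k(0, pair(0, 0))   [R7 at ε]
3. k(0, pair(0, 0))  →  0   [R2 at ε]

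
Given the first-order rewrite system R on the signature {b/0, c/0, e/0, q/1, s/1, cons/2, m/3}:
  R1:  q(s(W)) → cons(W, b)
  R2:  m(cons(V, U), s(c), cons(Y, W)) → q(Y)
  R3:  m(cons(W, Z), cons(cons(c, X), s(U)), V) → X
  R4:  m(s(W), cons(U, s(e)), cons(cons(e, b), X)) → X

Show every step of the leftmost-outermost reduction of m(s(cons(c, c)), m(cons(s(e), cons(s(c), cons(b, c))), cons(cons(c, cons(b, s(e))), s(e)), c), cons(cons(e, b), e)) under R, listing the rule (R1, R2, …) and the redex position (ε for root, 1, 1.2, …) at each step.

e

1. m(s(cons(c, c)), m(cons(s(e), cons(s(c), cons(b, c))), cons(cons(c, cons(b, s(e))), s(e)), c), cons(cons(e, b), e))  →  m(s(cons(c, c)), cons(b, s(e)), cons(cons(e, b), e))   [R3 at 2]
2. m(s(cons(c, c)), cons(b, s(e)), cons(cons(e, b), e))  →  e   [R4 at ε]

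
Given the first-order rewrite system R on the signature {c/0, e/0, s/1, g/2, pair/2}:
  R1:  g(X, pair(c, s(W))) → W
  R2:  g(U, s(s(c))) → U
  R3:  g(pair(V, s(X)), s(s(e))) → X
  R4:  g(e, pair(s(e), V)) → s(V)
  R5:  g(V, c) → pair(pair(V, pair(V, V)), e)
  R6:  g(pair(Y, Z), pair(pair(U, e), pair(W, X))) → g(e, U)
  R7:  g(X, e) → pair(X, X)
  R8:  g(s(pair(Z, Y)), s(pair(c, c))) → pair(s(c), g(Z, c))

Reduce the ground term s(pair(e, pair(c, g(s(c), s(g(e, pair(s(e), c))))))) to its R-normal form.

s(pair(e, pair(c, s(c))))

1. s(pair(e, pair(c, g(s(c), s(g(e, pair(s(e), c)))))))  →  s(pair(e, pair(c, g(s(c), s(s(c))))))   [R4 at 1.2.2.2.1]
2. s(pair(e, pair(c, g(s(c), s(s(c))))))  →  s(pair(e, pair(c, s(c))))   [R2 at 1.2.2]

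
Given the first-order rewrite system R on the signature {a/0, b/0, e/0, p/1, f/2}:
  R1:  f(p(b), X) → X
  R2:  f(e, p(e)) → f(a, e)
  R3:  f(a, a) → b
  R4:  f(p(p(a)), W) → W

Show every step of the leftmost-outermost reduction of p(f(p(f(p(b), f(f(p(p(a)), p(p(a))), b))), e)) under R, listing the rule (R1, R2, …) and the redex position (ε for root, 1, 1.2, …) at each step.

1. p(f(p(f(p(b), f(f(p(p(a)), p(p(a))), b))), e))  →  p(f(p(f(f(p(p(a)), p(p(a))), b)), e))   [R1 at 1.1.1]
2. p(f(p(f(f(p(p(a)), p(p(a))), b)), e))  →  p(f(p(f(p(p(a)), b)), e))   [R4 at 1.1.1.1]
3. p(f(p(f(p(p(a)), b)), e))  →  p(f(p(b), e))   [R4 at 1.1.1]
4. p(f(p(b), e))  →  p(e)   [R1 at 1]

p(e)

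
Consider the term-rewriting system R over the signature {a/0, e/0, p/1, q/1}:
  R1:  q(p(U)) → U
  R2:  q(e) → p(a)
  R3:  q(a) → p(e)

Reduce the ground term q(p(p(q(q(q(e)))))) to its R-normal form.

p(p(e))

1. q(p(p(q(q(q(e))))))  →  p(q(q(q(e))))   [R1 at ε]
2. p(q(q(q(e))))  →  p(q(q(p(a))))   [R2 at 1.1.1]
3. p(q(q(p(a))))  →  p(q(a))   [R1 at 1.1]
4. p(q(a))  →  p(p(e))   [R3 at 1]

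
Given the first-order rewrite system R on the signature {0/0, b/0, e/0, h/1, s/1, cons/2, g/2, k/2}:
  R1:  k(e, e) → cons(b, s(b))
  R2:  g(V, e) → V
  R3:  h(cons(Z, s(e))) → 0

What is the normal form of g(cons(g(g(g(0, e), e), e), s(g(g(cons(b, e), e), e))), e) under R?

cons(0, s(cons(b, e)))

1. g(cons(g(g(g(0, e), e), e), s(g(g(cons(b, e), e), e))), e)  →  cons(g(g(g(0, e), e), e), s(g(g(cons(b, e), e), e)))   [R2 at ε]
2. cons(g(g(g(0, e), e), e), s(g(g(cons(b, e), e), e)))  →  cons(g(g(0, e), e), s(g(g(cons(b, e), e), e)))   [R2 at 1]
3. cons(g(g(0, e), e), s(g(g(cons(b, e), e), e)))  →  cons(g(0, e), s(g(g(cons(b, e), e), e)))   [R2 at 1]
4. cons(g(0, e), s(g(g(cons(b, e), e), e)))  →  cons(0, s(g(g(cons(b, e), e), e)))   [R2 at 1]
5. cons(0, s(g(g(cons(b, e), e), e)))  →  cons(0, s(g(cons(b, e), e)))   [R2 at 2.1]
6. cons(0, s(g(cons(b, e), e)))  →  cons(0, s(cons(b, e)))   [R2 at 2.1]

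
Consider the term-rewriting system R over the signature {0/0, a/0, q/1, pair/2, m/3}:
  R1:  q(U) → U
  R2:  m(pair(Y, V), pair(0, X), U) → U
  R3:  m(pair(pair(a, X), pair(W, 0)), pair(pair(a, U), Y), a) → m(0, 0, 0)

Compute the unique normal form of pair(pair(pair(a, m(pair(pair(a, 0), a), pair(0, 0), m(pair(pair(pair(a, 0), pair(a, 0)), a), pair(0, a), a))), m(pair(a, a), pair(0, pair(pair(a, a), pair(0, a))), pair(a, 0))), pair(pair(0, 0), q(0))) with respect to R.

1. pair(pair(pair(a, m(pair(pair(a, 0), a), pair(0, 0), m(pair(pair(pair(a, 0), pair(a, 0)), a), pair(0, a), a))), m(pair(a, a), pair(0, pair(pair(a, a), pair(0, a))), pair(a, 0))), pair(pair(0, 0), q(0)))  →  pair(pair(pair(a, m(pair(pair(pair(a, 0), pair(a, 0)), a), pair(0, a), a)), m(pair(a, a), pair(0, pair(pair(a, a), pair(0, a))), pair(a, 0))), pair(pair(0, 0), q(0)))   [R2 at 1.1.2]
2. pair(pair(pair(a, m(pair(pair(pair(a, 0), pair(a, 0)), a), pair(0, a), a)), m(pair(a, a), pair(0, pair(pair(a, a), pair(0, a))), pair(a, 0))), pair(pair(0, 0), q(0)))  →  pair(pair(pair(a, a), m(pair(a, a), pair(0, pair(pair(a, a), pair(0, a))), pair(a, 0))), pair(pair(0, 0), q(0)))   [R2 at 1.1.2]
3. pair(pair(pair(a, a), m(pair(a, a), pair(0, pair(pair(a, a), pair(0, a))), pair(a, 0))), pair(pair(0, 0), q(0)))  →  pair(pair(pair(a, a), pair(a, 0)), pair(pair(0, 0), q(0)))   [R2 at 1.2]
4. pair(pair(pair(a, a), pair(a, 0)), pair(pair(0, 0), q(0)))  →  pair(pair(pair(a, a), pair(a, 0)), pair(pair(0, 0), 0))   [R1 at 2.2]

pair(pair(pair(a, a), pair(a, 0)), pair(pair(0, 0), 0))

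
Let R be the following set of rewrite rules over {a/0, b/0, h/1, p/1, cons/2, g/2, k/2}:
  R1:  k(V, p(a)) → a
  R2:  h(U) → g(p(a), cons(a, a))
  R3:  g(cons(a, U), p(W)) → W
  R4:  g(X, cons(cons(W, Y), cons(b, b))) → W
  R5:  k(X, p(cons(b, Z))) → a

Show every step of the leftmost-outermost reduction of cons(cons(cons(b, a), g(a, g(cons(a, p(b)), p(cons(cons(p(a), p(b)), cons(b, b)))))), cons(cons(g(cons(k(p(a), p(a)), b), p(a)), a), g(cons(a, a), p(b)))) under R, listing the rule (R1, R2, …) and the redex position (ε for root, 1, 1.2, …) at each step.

1. cons(cons(cons(b, a), g(a, g(cons(a, p(b)), p(cons(cons(p(a), p(b)), cons(b, b)))))), cons(cons(g(cons(k(p(a), p(a)), b), p(a)), a), g(cons(a, a), p(b))))  →  cons(cons(cons(b, a), g(a, cons(cons(p(a), p(b)), cons(b, b)))), cons(cons(g(cons(k(p(a), p(a)), b), p(a)), a), g(cons(a, a), p(b))))   [R3 at 1.2.2]
2. cons(cons(cons(b, a), g(a, cons(cons(p(a), p(b)), cons(b, b)))), cons(cons(g(cons(k(p(a), p(a)), b), p(a)), a), g(cons(a, a), p(b))))  →  cons(cons(cons(b, a), p(a)), cons(cons(g(cons(k(p(a), p(a)), b), p(a)), a), g(cons(a, a), p(b))))   [R4 at 1.2]
3. cons(cons(cons(b, a), p(a)), cons(cons(g(cons(k(p(a), p(a)), b), p(a)), a), g(cons(a, a), p(b))))  →  cons(cons(cons(b, a), p(a)), cons(cons(g(cons(a, b), p(a)), a), g(cons(a, a), p(b))))   [R1 at 2.1.1.1.1]
4. cons(cons(cons(b, a), p(a)), cons(cons(g(cons(a, b), p(a)), a), g(cons(a, a), p(b))))  →  cons(cons(cons(b, a), p(a)), cons(cons(a, a), g(cons(a, a), p(b))))   [R3 at 2.1.1]
5. cons(cons(cons(b, a), p(a)), cons(cons(a, a), g(cons(a, a), p(b))))  →  cons(cons(cons(b, a), p(a)), cons(cons(a, a), b))   [R3 at 2.2]

cons(cons(cons(b, a), p(a)), cons(cons(a, a), b))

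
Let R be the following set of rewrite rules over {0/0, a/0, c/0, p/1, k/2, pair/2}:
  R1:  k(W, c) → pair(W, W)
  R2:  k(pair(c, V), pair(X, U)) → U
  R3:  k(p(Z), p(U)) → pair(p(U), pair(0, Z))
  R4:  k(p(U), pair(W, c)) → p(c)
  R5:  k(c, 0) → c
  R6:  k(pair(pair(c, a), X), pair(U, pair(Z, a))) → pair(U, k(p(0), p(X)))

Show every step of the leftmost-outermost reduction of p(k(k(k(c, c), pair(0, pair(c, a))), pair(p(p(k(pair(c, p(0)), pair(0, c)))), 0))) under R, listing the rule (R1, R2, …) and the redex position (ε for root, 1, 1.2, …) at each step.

p(0)

1. p(k(k(k(c, c), pair(0, pair(c, a))), pair(p(p(k(pair(c, p(0)), pair(0, c)))), 0)))  →  p(k(k(pair(c, c), pair(0, pair(c, a))), pair(p(p(k(pair(c, p(0)), pair(0, c)))), 0)))   [R1 at 1.1.1]
2. p(k(k(pair(c, c), pair(0, pair(c, a))), pair(p(p(k(pair(c, p(0)), pair(0, c)))), 0)))  →  p(k(pair(c, a), pair(p(p(k(pair(c, p(0)), pair(0, c)))), 0)))   [R2 at 1.1]
3. p(k(pair(c, a), pair(p(p(k(pair(c, p(0)), pair(0, c)))), 0)))  →  p(0)   [R2 at 1]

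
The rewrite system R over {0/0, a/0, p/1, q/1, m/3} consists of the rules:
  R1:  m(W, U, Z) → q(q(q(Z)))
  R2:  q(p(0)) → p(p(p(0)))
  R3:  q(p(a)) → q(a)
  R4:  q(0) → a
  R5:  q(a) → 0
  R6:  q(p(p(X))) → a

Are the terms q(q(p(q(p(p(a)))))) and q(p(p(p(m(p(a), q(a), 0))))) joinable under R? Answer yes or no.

yes — NF(t₁) = a, NF(t₂) = a

Reduce t₁ = q(q(p(q(p(p(a)))))):
1. q(q(p(q(p(p(a))))))  →  q(q(p(a)))   [R6 at 1.1.1]
2. q(q(p(a)))  →  q(q(a))   [R3 at 1]
3. q(q(a))  →  q(0)   [R5 at 1]
4. q(0)  →  a   [R4 at ε]

Reduce t₂ = q(p(p(p(m(p(a), q(a), 0))))):
1. q(p(p(p(m(p(a), q(a), 0)))))  →  a   [R6 at ε]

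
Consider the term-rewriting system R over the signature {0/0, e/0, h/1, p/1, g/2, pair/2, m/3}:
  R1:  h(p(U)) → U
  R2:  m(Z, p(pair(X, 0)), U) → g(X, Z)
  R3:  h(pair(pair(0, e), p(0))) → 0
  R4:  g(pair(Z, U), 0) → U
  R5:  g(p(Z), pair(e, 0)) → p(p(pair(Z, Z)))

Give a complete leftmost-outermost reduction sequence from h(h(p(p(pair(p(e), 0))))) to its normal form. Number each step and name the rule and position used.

pair(p(e), 0)

1. h(h(p(p(pair(p(e), 0)))))  →  h(p(pair(p(e), 0)))   [R1 at 1]
2. h(p(pair(p(e), 0)))  →  pair(p(e), 0)   [R1 at ε]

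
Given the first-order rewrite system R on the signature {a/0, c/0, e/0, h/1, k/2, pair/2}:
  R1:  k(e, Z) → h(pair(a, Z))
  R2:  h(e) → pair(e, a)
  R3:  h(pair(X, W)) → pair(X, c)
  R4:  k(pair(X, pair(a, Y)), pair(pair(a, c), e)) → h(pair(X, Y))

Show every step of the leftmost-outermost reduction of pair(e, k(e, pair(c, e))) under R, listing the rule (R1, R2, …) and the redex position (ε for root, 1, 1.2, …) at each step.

pair(e, pair(a, c))

1. pair(e, k(e, pair(c, e)))  →  pair(e, h(pair(a, pair(c, e))))   [R1 at 2]
2. pair(e, h(pair(a, pair(c, e))))  →  pair(e, pair(a, c))   [R3 at 2]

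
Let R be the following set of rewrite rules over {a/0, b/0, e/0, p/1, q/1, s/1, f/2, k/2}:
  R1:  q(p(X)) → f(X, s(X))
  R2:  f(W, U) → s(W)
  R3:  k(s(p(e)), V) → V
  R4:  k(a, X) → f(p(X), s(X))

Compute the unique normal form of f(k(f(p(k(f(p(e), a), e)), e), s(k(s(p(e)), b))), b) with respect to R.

1. f(k(f(p(k(f(p(e), a), e)), e), s(k(s(p(e)), b))), b)  →  s(k(f(p(k(f(p(e), a), e)), e), s(k(s(p(e)), b))))   [R2 at ε]
2. s(k(f(p(k(f(p(e), a), e)), e), s(k(s(p(e)), b))))  →  s(k(s(p(k(f(p(e), a), e))), s(k(s(p(e)), b))))   [R2 at 1.1]
3. s(k(s(p(k(f(p(e), a), e))), s(k(s(p(e)), b))))  →  s(k(s(p(k(s(p(e)), e))), s(k(s(p(e)), b))))   [R2 at 1.1.1.1.1]
4. s(k(s(p(k(s(p(e)), e))), s(k(s(p(e)), b))))  →  s(k(s(p(e)), s(k(s(p(e)), b))))   [R3 at 1.1.1.1]
5. s(k(s(p(e)), s(k(s(p(e)), b))))  →  s(s(k(s(p(e)), b)))   [R3 at 1]
6. s(s(k(s(p(e)), b)))  →  s(s(b))   [R3 at 1.1]

s(s(b))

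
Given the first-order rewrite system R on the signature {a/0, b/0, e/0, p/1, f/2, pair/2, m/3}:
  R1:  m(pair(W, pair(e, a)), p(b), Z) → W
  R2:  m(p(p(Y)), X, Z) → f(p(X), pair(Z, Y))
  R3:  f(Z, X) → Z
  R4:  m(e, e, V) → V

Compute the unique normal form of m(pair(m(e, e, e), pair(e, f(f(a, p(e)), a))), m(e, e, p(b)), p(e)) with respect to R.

1. m(pair(m(e, e, e), pair(e, f(f(a, p(e)), a))), m(e, e, p(b)), p(e))  →  m(pair(e, pair(e, f(f(a, p(e)), a))), m(e, e, p(b)), p(e))   [R4 at 1.1]
2. m(pair(e, pair(e, f(f(a, p(e)), a))), m(e, e, p(b)), p(e))  →  m(pair(e, pair(e, f(a, p(e)))), m(e, e, p(b)), p(e))   [R3 at 1.2.2]
3. m(pair(e, pair(e, f(a, p(e)))), m(e, e, p(b)), p(e))  →  m(pair(e, pair(e, a)), m(e, e, p(b)), p(e))   [R3 at 1.2.2]
4. m(pair(e, pair(e, a)), m(e, e, p(b)), p(e))  →  m(pair(e, pair(e, a)), p(b), p(e))   [R4 at 2]
5. m(pair(e, pair(e, a)), p(b), p(e))  →  e   [R1 at ε]

e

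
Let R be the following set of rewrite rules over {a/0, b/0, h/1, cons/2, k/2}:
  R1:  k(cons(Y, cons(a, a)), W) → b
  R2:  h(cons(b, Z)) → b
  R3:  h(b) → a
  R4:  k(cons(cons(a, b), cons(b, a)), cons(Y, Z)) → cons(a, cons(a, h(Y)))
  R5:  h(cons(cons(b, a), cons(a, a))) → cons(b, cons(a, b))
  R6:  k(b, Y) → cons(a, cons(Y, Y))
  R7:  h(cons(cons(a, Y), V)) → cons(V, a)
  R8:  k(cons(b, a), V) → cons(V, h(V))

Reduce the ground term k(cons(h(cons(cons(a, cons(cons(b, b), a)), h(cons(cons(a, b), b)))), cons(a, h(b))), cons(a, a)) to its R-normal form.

1. k(cons(h(cons(cons(a, cons(cons(b, b), a)), h(cons(cons(a, b), b)))), cons(a, h(b))), cons(a, a))  →  k(cons(cons(h(cons(cons(a, b), b)), a), cons(a, h(b))), cons(a, a))   [R7 at 1.1]
2. k(cons(cons(h(cons(cons(a, b), b)), a), cons(a, h(b))), cons(a, a))  →  k(cons(cons(cons(b, a), a), cons(a, h(b))), cons(a, a))   [R7 at 1.1.1]
3. k(cons(cons(cons(b, a), a), cons(a, h(b))), cons(a, a))  →  k(cons(cons(cons(b, a), a), cons(a, a)), cons(a, a))   [R3 at 1.2.2]
4. k(cons(cons(cons(b, a), a), cons(a, a)), cons(a, a))  →  b   [R1 at ε]

b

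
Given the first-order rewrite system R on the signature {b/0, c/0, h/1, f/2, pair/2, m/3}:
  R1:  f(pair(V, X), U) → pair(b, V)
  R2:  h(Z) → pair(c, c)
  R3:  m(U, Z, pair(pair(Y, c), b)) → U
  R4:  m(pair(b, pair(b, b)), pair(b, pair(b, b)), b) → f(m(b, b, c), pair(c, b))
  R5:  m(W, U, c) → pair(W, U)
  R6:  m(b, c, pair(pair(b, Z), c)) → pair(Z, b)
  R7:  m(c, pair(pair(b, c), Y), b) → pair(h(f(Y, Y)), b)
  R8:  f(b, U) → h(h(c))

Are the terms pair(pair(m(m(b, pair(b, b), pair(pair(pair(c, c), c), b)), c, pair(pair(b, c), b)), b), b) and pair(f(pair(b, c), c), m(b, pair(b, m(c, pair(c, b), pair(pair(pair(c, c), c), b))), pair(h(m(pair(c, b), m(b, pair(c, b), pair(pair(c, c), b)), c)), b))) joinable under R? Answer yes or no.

yes — NF(t₁) = pair(pair(b, b), b), NF(t₂) = pair(pair(b, b), b)

Reduce t₁ = pair(pair(m(m(b, pair(b, b), pair(pair(pair(c, c), c), b)), c, pair(pair(b, c), b)), b), b):
1. pair(pair(m(m(b, pair(b, b), pair(pair(pair(c, c), c), b)), c, pair(pair(b, c), b)), b), b)  →  pair(pair(m(b, pair(b, b), pair(pair(pair(c, c), c), b)), b), b)   [R3 at 1.1]
2. pair(pair(m(b, pair(b, b), pair(pair(pair(c, c), c), b)), b), b)  →  pair(pair(b, b), b)   [R3 at 1.1]

Reduce t₂ = pair(f(pair(b, c), c), m(b, pair(b, m(c, pair(c, b), pair(pair(pair(c, c), c), b))), pair(h(m(pair(c, b), m(b, pair(c, b), pair(pair(c, c), b)), c)), b))):
1. pair(f(pair(b, c), c), m(b, pair(b, m(c, pair(c, b), pair(pair(pair(c, c), c), b))), pair(h(m(pair(c, b), m(b, pair(c, b), pair(pair(c, c), b)), c)), b)))  →  pair(pair(b, b), m(b, pair(b, m(c, pair(c, b), pair(pair(pair(c, c), c), b))), pair(h(m(pair(c, b), m(b, pair(c, b), pair(pair(c, c), b)), c)), b)))   [R1 at 1]
2. pair(pair(b, b), m(b, pair(b, m(c, pair(c, b), pair(pair(pair(c, c), c), b))), pair(h(m(pair(c, b), m(b, pair(c, b), pair(pair(c, c), b)), c)), b)))  →  pair(pair(b, b), m(b, pair(b, c), pair(h(m(pair(c, b), m(b, pair(c, b), pair(pair(c, c), b)), c)), b)))   [R3 at 2.2.2]
3. pair(pair(b, b), m(b, pair(b, c), pair(h(m(pair(c, b), m(b, pair(c, b), pair(pair(c, c), b)), c)), b)))  →  pair(pair(b, b), m(b, pair(b, c), pair(pair(c, c), b)))   [R2 at 2.3.1]
4. pair(pair(b, b), m(b, pair(b, c), pair(pair(c, c), b)))  →  pair(pair(b, b), b)   [R3 at 2]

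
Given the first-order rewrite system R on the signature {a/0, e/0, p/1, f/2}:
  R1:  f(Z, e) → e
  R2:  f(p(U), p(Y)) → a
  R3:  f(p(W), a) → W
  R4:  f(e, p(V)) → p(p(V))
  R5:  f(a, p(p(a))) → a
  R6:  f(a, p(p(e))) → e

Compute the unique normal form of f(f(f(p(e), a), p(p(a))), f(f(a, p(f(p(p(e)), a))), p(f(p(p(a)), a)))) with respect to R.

a

1. f(f(f(p(e), a), p(p(a))), f(f(a, p(f(p(p(e)), a))), p(f(p(p(a)), a))))  →  f(f(e, p(p(a))), f(f(a, p(f(p(p(e)), a))), p(f(p(p(a)), a))))   [R3 at 1.1]
2. f(f(e, p(p(a))), f(f(a, p(f(p(p(e)), a))), p(f(p(p(a)), a))))  →  f(p(p(p(a))), f(f(a, p(f(p(p(e)), a))), p(f(p(p(a)), a))))   [R4 at 1]
3. f(p(p(p(a))), f(f(a, p(f(p(p(e)), a))), p(f(p(p(a)), a))))  →  f(p(p(p(a))), f(f(a, p(p(e))), p(f(p(p(a)), a))))   [R3 at 2.1.2.1]
4. f(p(p(p(a))), f(f(a, p(p(e))), p(f(p(p(a)), a))))  →  f(p(p(p(a))), f(e, p(f(p(p(a)), a))))   [R6 at 2.1]
5. f(p(p(p(a))), f(e, p(f(p(p(a)), a))))  →  f(p(p(p(a))), p(p(f(p(p(a)), a))))   [R4 at 2]
6. f(p(p(p(a))), p(p(f(p(p(a)), a))))  →  a   [R2 at ε]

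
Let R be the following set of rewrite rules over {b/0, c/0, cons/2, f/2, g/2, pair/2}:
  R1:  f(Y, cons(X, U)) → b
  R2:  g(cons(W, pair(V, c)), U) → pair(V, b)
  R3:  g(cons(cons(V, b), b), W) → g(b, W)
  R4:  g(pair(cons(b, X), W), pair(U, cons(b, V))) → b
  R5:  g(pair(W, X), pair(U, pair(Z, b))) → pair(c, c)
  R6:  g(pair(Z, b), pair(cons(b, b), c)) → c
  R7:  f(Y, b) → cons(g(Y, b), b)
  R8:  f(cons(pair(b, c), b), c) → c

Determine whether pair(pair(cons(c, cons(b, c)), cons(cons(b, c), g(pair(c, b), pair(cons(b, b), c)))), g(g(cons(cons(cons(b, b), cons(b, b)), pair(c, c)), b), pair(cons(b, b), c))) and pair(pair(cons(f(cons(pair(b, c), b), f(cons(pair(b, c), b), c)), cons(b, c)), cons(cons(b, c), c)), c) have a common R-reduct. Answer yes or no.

Reduce t₁ = pair(pair(cons(c, cons(b, c)), cons(cons(b, c), g(pair(c, b), pair(cons(b, b), c)))), g(g(cons(cons(cons(b, b), cons(b, b)), pair(c, c)), b), pair(cons(b, b), c))):
1. pair(pair(cons(c, cons(b, c)), cons(cons(b, c), g(pair(c, b), pair(cons(b, b), c)))), g(g(cons(cons(cons(b, b), cons(b, b)), pair(c, c)), b), pair(cons(b, b), c)))  →  pair(pair(cons(c, cons(b, c)), cons(cons(b, c), c)), g(g(cons(cons(cons(b, b), cons(b, b)), pair(c, c)), b), pair(cons(b, b), c)))   [R6 at 1.2.2]
2. pair(pair(cons(c, cons(b, c)), cons(cons(b, c), c)), g(g(cons(cons(cons(b, b), cons(b, b)), pair(c, c)), b), pair(cons(b, b), c)))  →  pair(pair(cons(c, cons(b, c)), cons(cons(b, c), c)), g(pair(c, b), pair(cons(b, b), c)))   [R2 at 2.1]
3. pair(pair(cons(c, cons(b, c)), cons(cons(b, c), c)), g(pair(c, b), pair(cons(b, b), c)))  →  pair(pair(cons(c, cons(b, c)), cons(cons(b, c), c)), c)   [R6 at 2]

Reduce t₂ = pair(pair(cons(f(cons(pair(b, c), b), f(cons(pair(b, c), b), c)), cons(b, c)), cons(cons(b, c), c)), c):
1. pair(pair(cons(f(cons(pair(b, c), b), f(cons(pair(b, c), b), c)), cons(b, c)), cons(cons(b, c), c)), c)  →  pair(pair(cons(f(cons(pair(b, c), b), c), cons(b, c)), cons(cons(b, c), c)), c)   [R8 at 1.1.1.2]
2. pair(pair(cons(f(cons(pair(b, c), b), c), cons(b, c)), cons(cons(b, c), c)), c)  →  pair(pair(cons(c, cons(b, c)), cons(cons(b, c), c)), c)   [R8 at 1.1.1]

yes — NF(t₁) = pair(pair(cons(c, cons(b, c)), cons(cons(b, c), c)), c), NF(t₂) = pair(pair(cons(c, cons(b, c)), cons(cons(b, c), c)), c)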